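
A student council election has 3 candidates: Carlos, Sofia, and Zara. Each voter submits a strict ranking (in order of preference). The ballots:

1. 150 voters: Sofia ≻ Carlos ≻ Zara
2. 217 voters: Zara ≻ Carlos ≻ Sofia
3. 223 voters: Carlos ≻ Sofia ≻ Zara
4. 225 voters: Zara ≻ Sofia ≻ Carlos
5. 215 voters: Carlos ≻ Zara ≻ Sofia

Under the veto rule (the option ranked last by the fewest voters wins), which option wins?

Carlos

Last-place votes: Carlos 225, Sofia 432, Zara 373.
Carlos is ranked last by the fewest voters, so Carlos wins.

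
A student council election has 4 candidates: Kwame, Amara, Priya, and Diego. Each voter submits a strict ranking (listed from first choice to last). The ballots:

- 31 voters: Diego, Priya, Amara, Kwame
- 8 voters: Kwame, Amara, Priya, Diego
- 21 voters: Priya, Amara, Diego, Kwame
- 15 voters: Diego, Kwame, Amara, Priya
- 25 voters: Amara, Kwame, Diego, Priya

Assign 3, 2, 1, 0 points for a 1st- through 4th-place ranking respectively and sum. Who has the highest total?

Diego

Kwame: 31·0 + 8·3 + 21·0 + 15·2 + 25·2 = 104
Amara: 31·1 + 8·2 + 21·2 + 15·1 + 25·3 = 179
Priya: 31·2 + 8·1 + 21·3 + 15·0 + 25·0 = 133
Diego: 31·3 + 8·0 + 21·1 + 15·3 + 25·1 = 184
Diego has the highest Borda score (184).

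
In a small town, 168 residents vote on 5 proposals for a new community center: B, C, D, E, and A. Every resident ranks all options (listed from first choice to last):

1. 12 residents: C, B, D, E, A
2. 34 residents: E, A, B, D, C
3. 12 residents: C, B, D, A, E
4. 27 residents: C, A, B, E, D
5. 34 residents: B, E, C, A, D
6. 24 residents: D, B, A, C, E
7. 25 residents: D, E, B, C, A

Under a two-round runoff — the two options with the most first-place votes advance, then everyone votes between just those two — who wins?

Round 1 first-place votes: B 34, C 51, D 49, E 34, A 0.
C and D advance.
Runoff: C is preferred to D by 85 voters; D by 83.
C wins the runoff.

C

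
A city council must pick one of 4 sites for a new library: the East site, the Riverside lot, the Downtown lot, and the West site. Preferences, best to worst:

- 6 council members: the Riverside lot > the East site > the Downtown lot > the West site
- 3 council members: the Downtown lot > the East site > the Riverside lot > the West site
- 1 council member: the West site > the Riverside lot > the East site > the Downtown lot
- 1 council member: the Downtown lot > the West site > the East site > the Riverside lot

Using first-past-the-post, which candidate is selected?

the Riverside lot

First-place votes: the East site 0, the Riverside lot 6, the Downtown lot 4, the West site 1.
the Riverside lot has the most first-place votes.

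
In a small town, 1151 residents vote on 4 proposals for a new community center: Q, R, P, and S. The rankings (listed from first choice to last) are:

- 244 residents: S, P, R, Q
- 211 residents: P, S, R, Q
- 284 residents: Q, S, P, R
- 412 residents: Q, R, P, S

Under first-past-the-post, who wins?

Q

First-place votes: Q 696, R 0, P 211, S 244.
Q has the most first-place votes.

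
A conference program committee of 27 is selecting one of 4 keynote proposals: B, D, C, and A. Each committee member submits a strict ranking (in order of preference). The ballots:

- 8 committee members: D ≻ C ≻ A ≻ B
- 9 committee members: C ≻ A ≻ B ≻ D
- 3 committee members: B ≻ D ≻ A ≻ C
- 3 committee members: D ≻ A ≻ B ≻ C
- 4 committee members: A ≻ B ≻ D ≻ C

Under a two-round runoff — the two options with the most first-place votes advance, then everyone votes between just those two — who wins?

D

Round 1 first-place votes: B 3, D 11, C 9, A 4.
D and C advance.
Runoff: D is preferred to C by 18 voters; C by 9.
D wins the runoff.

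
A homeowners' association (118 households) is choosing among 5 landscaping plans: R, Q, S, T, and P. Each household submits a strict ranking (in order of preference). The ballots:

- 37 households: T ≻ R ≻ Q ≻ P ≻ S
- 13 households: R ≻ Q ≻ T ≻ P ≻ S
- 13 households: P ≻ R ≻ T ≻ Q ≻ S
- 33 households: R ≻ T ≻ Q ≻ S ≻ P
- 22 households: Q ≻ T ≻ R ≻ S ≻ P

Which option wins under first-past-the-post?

First-place votes: R 46, Q 22, S 0, T 37, P 13.
R has the most first-place votes.

R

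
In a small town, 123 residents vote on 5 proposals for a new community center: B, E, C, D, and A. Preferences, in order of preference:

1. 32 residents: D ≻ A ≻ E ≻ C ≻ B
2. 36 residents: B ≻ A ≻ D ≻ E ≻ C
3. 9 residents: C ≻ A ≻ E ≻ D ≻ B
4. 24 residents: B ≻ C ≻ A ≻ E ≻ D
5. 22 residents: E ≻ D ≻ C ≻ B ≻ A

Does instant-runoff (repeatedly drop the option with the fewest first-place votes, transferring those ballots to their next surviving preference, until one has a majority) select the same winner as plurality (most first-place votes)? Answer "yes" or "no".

Instant-runoff — R1 B 60, E 22, C 9, D 32, A 0 (A out); R2 B 60, E 22, C 9, D 32 (C out); R3 B 60, E 31, D 32 (E out); R4 B 60, D 63 (D winner). Winner: D.
Plurality — first-place votes: B 60, E 22, C 9, D 32, A 0. Winner: B.
The two methods disagree.

no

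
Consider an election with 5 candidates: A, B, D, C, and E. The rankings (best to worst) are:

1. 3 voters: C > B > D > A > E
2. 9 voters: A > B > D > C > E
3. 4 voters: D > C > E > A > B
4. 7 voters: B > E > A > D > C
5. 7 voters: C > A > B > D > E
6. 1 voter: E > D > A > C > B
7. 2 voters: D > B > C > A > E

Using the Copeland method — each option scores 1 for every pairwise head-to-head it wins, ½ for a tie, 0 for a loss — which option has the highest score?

A: beats B, D, C, and E → score 4.
B: beats D, C, and E; loses to A → score 3.
D: beats C and E; loses to A and B → score 2.
C: beats E; loses to A, B, and D → score 1.
E: loses to A, B, D, and C → score 0.
A has the best pairwise record.

A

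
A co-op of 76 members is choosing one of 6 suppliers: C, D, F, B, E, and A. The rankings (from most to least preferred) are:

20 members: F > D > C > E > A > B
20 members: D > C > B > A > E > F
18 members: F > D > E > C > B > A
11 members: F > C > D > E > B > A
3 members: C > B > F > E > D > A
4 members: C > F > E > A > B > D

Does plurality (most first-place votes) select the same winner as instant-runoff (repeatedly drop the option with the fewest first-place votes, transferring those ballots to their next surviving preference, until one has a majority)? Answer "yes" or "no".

yes

Plurality — first-place votes: C 7, D 20, F 49, B 0, E 0, A 0. Winner: F.
Instant-runoff — R1 C 7, D 20, F 49, B 0, E 0, A 0 (F winner). Winner: F.
The two methods agree.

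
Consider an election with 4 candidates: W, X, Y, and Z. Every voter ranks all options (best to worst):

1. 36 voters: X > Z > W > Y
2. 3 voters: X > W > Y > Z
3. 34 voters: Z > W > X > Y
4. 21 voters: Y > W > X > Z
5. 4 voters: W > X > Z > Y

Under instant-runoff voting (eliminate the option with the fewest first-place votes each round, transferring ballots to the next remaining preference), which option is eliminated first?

W

Round 1: W 4, X 39, Y 21, Z 34. Eliminate W.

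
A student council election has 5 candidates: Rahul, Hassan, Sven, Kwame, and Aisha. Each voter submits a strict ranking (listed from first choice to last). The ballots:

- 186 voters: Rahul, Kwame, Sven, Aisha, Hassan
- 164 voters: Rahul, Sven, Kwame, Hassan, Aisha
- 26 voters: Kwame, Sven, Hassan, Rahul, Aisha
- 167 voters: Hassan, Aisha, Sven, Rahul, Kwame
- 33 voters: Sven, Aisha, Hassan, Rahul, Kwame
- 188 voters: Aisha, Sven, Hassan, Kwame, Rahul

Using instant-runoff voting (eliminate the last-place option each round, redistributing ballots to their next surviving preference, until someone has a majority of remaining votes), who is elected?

Round 1: Rahul 350, Hassan 167, Sven 33, Kwame 26, Aisha 188. Eliminate Kwame.
Round 2: Rahul 350, Hassan 167, Sven 59, Aisha 188. Eliminate Sven.
Round 3: Rahul 350, Hassan 193, Aisha 221. Eliminate Hassan.
Round 4: Rahul 376, Aisha 388. Aisha has a majority.

Aisha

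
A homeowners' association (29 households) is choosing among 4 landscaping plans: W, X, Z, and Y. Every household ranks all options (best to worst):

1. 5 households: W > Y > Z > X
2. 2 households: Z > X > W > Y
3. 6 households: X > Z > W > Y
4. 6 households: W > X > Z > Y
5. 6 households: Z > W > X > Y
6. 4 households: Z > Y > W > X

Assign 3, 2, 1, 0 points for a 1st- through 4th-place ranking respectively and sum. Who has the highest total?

Z

W: 5·3 + 2·1 + 6·1 + 6·3 + 6·2 + 4·1 = 57
X: 5·0 + 2·2 + 6·3 + 6·2 + 6·1 + 4·0 = 40
Z: 5·1 + 2·3 + 6·2 + 6·1 + 6·3 + 4·3 = 59
Y: 5·2 + 2·0 + 6·0 + 6·0 + 6·0 + 4·2 = 18
Z has the highest Borda score (59).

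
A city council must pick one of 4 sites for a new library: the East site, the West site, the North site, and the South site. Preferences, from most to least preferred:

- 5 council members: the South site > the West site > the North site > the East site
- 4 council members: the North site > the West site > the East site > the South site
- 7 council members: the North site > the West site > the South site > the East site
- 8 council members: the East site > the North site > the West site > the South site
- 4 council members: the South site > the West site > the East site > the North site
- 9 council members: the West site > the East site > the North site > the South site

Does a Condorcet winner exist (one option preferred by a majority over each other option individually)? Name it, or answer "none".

none

Checking pairwise contests:
the West site beats the East site 29–8.
the North site beats the West site 19–18.
the East site beats the North site 21–16.
the East site beats the South site 21–16.
Every option loses at least one head-to-head, so there is no Condorcet winner.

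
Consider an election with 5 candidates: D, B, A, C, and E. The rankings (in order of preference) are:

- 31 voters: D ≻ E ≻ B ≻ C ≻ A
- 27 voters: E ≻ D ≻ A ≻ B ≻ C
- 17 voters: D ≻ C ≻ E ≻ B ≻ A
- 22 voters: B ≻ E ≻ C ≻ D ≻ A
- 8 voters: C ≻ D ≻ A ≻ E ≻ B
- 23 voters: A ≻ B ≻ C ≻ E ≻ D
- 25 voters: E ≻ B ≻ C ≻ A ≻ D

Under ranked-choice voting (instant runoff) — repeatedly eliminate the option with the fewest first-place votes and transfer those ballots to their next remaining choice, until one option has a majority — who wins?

Round 1: D 48, B 22, A 23, C 8, E 52. Eliminate C.
Round 2: D 56, B 22, A 23, E 52. Eliminate B.
Round 3: D 56, A 23, E 74. Eliminate A.
Round 4: D 56, E 97. E has a majority.

E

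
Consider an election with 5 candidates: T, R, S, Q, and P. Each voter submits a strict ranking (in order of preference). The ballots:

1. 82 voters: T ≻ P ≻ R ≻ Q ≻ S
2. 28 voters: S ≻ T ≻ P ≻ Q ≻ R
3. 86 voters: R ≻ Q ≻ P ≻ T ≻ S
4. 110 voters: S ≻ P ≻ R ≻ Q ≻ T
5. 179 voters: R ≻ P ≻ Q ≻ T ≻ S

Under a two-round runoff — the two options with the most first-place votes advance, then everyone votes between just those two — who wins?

R

Round 1 first-place votes: T 82, R 265, S 138, Q 0, P 0.
R and S advance.
Runoff: R is preferred to S by 347 voters; S by 138.
R wins the runoff.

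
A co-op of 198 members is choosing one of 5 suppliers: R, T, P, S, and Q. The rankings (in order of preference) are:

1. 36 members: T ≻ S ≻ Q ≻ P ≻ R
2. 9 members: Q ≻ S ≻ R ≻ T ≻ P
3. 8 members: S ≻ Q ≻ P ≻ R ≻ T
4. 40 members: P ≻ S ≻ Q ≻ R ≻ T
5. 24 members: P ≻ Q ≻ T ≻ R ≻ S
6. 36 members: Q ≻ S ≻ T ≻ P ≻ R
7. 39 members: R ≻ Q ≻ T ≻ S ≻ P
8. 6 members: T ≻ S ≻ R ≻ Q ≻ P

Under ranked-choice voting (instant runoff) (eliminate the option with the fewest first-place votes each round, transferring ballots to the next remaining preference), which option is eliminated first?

Round 1: R 39, T 42, P 64, S 8, Q 45. Eliminate S.

S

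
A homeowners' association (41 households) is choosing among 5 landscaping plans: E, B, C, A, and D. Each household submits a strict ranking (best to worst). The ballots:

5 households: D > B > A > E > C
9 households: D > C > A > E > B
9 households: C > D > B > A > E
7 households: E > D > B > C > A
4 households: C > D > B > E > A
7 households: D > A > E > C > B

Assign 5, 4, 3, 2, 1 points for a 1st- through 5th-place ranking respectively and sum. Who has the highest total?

D

E: 5·2 + 9·2 + 9·1 + 7·5 + 4·2 + 7·3 = 101
B: 5·4 + 9·1 + 9·3 + 7·3 + 4·3 + 7·1 = 96
C: 5·1 + 9·4 + 9·5 + 7·2 + 4·5 + 7·2 = 134
A: 5·3 + 9·3 + 9·2 + 7·1 + 4·1 + 7·4 = 99
D: 5·5 + 9·5 + 9·4 + 7·4 + 4·4 + 7·5 = 185
D has the highest Borda score (185).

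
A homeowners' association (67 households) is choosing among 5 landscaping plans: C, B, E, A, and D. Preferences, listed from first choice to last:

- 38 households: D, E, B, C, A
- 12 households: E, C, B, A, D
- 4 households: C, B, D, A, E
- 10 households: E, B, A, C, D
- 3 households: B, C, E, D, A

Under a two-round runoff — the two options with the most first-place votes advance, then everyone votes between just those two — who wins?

D

Round 1 first-place votes: C 4, B 3, E 22, A 0, D 38.
D and E advance.
Runoff: D is preferred to E by 42 voters; E by 25.
D wins the runoff.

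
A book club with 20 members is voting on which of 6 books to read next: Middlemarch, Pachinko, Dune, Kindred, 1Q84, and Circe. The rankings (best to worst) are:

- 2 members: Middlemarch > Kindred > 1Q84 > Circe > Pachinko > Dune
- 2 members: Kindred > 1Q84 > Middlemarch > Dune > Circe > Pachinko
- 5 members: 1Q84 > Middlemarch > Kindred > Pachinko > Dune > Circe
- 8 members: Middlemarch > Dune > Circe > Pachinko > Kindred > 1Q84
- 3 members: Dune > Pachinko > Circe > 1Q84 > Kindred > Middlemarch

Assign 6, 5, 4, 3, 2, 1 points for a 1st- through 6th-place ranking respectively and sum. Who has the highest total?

Middlemarch: 2·6 + 2·4 + 5·5 + 8·6 + 3·1 = 96
Pachinko: 2·2 + 2·1 + 5·3 + 8·3 + 3·5 = 60
Dune: 2·1 + 2·3 + 5·2 + 8·5 + 3·6 = 76
Kindred: 2·5 + 2·6 + 5·4 + 8·2 + 3·2 = 64
1Q84: 2·4 + 2·5 + 5·6 + 8·1 + 3·3 = 65
Circe: 2·3 + 2·2 + 5·1 + 8·4 + 3·4 = 59
Middlemarch has the highest Borda score (96).

Middlemarch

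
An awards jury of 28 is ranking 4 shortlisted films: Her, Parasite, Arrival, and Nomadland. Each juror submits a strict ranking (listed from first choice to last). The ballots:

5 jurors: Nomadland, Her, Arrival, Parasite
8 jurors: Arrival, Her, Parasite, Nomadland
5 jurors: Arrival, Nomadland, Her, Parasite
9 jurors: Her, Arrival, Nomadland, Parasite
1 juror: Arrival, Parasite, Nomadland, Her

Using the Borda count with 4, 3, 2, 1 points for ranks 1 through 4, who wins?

Arrival

Her: 5·3 + 8·3 + 5·2 + 9·4 + 1·1 = 86
Parasite: 5·1 + 8·2 + 5·1 + 9·1 + 1·3 = 38
Arrival: 5·2 + 8·4 + 5·4 + 9·3 + 1·4 = 93
Nomadland: 5·4 + 8·1 + 5·3 + 9·2 + 1·2 = 63
Arrival has the highest Borda score (93).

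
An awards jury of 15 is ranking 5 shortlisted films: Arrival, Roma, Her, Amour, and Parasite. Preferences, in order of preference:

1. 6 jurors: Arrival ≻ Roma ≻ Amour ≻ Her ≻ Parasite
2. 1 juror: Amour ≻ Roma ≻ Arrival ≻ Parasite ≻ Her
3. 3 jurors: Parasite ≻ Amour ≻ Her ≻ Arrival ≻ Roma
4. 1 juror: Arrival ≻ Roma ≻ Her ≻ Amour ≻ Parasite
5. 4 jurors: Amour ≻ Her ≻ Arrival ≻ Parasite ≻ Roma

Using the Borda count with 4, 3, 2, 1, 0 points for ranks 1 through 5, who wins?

Amour

Arrival: 6·4 + 1·2 + 3·1 + 1·4 + 4·2 = 41
Roma: 6·3 + 1·3 + 3·0 + 1·3 + 4·0 = 24
Her: 6·1 + 1·0 + 3·2 + 1·2 + 4·3 = 26
Amour: 6·2 + 1·4 + 3·3 + 1·1 + 4·4 = 42
Parasite: 6·0 + 1·1 + 3·4 + 1·0 + 4·1 = 17
Amour has the highest Borda score (42).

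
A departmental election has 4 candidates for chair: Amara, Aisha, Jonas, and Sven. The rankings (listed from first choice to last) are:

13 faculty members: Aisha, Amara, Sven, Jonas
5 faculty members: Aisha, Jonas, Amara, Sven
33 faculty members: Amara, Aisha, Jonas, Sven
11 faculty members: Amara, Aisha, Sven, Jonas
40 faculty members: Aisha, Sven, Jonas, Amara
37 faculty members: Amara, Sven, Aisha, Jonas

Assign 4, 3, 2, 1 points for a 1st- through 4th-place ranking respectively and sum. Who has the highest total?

Aisha

Amara: 13·3 + 5·2 + 33·4 + 11·4 + 40·1 + 37·4 = 413
Aisha: 13·4 + 5·4 + 33·3 + 11·3 + 40·4 + 37·2 = 438
Jonas: 13·1 + 5·3 + 33·2 + 11·1 + 40·2 + 37·1 = 222
Sven: 13·2 + 5·1 + 33·1 + 11·2 + 40·3 + 37·3 = 317
Aisha has the highest Borda score (438).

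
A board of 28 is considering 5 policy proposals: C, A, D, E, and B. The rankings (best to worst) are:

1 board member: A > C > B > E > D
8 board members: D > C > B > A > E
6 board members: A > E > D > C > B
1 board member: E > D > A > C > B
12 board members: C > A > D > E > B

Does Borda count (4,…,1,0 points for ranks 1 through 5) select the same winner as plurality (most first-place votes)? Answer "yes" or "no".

Borda — scores: C 82, A 74, D 71, E 35, B 18. Winner: C.
Plurality — first-place votes: C 12, A 7, D 8, E 1, B 0. Winner: C.
The two methods agree.

yes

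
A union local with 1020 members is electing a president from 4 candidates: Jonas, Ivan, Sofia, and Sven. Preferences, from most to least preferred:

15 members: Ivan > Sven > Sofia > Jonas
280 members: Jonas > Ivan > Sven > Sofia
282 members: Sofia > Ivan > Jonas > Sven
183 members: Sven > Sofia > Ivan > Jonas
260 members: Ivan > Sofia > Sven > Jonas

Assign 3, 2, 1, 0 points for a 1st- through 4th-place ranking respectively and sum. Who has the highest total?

Ivan

Jonas: 15·0 + 280·3 + 282·1 + 183·0 + 260·0 = 1122
Ivan: 15·3 + 280·2 + 282·2 + 183·1 + 260·3 = 2132
Sofia: 15·1 + 280·0 + 282·3 + 183·2 + 260·2 = 1747
Sven: 15·2 + 280·1 + 282·0 + 183·3 + 260·1 = 1119
Ivan has the highest Borda score (2132).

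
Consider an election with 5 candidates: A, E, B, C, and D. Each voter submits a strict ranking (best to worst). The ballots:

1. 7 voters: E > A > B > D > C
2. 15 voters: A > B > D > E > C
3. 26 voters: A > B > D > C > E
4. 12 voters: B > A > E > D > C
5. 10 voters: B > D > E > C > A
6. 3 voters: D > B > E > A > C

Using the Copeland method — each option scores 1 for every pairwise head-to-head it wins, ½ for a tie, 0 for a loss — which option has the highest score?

A: beats E, B, C, and D → score 4.
E: beats C; loses to A, B, and D → score 1.
B: beats E, C, and D; loses to A → score 3.
C: loses to A, E, B, and D → score 0.
D: beats E and C; loses to A and B → score 2.
A has the best pairwise record.

A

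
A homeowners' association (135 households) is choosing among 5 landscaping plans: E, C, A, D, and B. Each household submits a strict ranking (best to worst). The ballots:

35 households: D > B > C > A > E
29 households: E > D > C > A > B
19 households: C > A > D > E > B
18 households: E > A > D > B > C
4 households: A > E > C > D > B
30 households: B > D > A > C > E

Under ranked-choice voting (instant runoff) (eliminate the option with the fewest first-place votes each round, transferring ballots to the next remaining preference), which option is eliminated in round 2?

C

Round 1: E 47, C 19, A 4, D 35, B 30. Eliminate A.
Round 2: E 51, C 19, D 35, B 30. Eliminate C.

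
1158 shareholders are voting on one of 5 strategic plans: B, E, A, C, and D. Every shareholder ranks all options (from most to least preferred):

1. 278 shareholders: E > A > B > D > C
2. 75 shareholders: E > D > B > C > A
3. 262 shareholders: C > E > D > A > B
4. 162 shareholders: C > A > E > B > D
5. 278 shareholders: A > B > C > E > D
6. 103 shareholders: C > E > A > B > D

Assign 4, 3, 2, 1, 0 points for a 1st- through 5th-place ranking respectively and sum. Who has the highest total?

B: 278·2 + 75·2 + 262·0 + 162·1 + 278·3 + 103·1 = 1805
E: 278·4 + 75·4 + 262·3 + 162·2 + 278·1 + 103·3 = 3109
A: 278·3 + 75·0 + 262·1 + 162·3 + 278·4 + 103·2 = 2900
C: 278·0 + 75·1 + 262·4 + 162·4 + 278·2 + 103·4 = 2739
D: 278·1 + 75·3 + 262·2 + 162·0 + 278·0 + 103·0 = 1027
E has the highest Borda score (3109).

E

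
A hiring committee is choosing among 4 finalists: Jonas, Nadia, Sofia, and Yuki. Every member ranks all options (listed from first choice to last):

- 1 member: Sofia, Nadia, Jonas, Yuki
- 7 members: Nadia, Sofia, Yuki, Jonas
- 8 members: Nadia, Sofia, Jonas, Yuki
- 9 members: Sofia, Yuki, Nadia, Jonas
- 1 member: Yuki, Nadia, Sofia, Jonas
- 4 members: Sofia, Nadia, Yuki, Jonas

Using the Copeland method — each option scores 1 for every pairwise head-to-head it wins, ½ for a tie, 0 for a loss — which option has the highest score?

Nadia

Jonas: loses to Nadia, Sofia, and Yuki → score 0.
Nadia: beats Jonas, Sofia, and Yuki → score 3.
Sofia: beats Jonas and Yuki; loses to Nadia → score 2.
Yuki: beats Jonas; loses to Nadia and Sofia → score 1.
Nadia has the best pairwise record.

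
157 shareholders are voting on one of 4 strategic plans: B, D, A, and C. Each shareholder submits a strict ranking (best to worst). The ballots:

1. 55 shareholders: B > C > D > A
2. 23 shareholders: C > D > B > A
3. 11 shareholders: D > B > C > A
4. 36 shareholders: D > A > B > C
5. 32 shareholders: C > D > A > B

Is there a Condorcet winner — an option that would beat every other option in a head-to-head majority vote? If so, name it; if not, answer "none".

none

Checking pairwise contests:
D beats B 102–55.
C beats D 110–47.
B beats A 89–68.
B beats C 102–55.
Every option loses at least one head-to-head, so there is no Condorcet winner.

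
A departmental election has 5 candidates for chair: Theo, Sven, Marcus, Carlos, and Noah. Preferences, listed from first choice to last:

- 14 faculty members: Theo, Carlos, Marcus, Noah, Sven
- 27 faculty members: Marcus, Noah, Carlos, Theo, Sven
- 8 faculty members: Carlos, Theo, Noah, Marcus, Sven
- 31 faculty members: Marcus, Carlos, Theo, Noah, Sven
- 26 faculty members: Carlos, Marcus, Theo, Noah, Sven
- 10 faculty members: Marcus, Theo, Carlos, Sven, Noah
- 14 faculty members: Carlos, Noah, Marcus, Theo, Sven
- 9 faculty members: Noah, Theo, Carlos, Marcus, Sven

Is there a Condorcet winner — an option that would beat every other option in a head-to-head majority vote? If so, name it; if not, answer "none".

Carlos

Carlos vs Theo: 106–33 for Carlos.
Carlos vs Sven: 139–0 for Carlos.
Carlos vs Marcus: 71–68 for Carlos.
Carlos vs Noah: 103–36 for Carlos.
Carlos beats every other option head-to-head.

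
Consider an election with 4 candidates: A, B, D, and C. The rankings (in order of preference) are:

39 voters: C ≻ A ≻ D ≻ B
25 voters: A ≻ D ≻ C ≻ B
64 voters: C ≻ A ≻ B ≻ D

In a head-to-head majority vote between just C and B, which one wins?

C

Voters preferring C to B: 128; preferring B to C: 0.
C wins the head-to-head.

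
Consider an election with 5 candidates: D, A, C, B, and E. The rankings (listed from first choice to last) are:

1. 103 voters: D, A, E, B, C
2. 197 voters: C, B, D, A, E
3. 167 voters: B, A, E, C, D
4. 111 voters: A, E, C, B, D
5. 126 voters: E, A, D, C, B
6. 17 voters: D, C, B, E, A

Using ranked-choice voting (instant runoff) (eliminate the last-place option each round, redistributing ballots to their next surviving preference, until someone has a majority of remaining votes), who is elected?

E

Round 1: D 120, A 111, C 197, B 167, E 126. Eliminate A.
Round 2: D 120, C 197, B 167, E 237. Eliminate D.
Round 3: C 214, B 167, E 340. Eliminate B.
Round 4: C 214, E 507. E has a majority.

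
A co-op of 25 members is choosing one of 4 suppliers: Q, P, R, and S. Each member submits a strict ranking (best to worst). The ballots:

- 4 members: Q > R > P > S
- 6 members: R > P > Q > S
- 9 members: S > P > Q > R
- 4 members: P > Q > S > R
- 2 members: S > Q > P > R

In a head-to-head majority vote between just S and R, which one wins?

Voters preferring S to R: 15; preferring R to S: 10.
S wins the head-to-head.

S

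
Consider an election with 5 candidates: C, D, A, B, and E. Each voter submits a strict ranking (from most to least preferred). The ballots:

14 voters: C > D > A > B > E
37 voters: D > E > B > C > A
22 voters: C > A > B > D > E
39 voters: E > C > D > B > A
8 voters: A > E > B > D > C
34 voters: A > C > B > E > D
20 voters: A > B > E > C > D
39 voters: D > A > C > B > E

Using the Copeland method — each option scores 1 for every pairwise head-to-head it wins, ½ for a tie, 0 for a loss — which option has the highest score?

C

C: beats D, A, B, and E → score 4.
D: beats A, B, and E; loses to C → score 3.
A: beats B and E; loses to C and D → score 2.
B: beats E; loses to C, D, and A → score 1.
E: loses to C, D, A, and B → score 0.
C has the best pairwise record.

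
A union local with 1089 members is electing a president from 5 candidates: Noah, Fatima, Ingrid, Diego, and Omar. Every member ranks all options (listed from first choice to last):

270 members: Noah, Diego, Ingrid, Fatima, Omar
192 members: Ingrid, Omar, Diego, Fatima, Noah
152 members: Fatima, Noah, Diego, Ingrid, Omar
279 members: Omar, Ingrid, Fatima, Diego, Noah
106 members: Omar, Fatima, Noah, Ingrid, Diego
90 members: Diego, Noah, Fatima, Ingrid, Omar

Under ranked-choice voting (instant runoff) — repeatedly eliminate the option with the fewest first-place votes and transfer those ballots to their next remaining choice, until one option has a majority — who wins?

Round 1: Noah 270, Fatima 152, Ingrid 192, Diego 90, Omar 385. Eliminate Diego.
Round 2: Noah 360, Fatima 152, Ingrid 192, Omar 385. Eliminate Fatima.
Round 3: Noah 512, Ingrid 192, Omar 385. Eliminate Ingrid.
Round 4: Noah 512, Omar 577. Omar has a majority.

Omar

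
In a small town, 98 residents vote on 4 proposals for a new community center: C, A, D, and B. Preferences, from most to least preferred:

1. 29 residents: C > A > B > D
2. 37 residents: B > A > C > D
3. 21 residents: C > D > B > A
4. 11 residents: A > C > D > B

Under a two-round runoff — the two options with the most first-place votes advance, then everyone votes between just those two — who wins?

Round 1 first-place votes: C 50, A 11, D 0, B 37.
C and B advance.
Runoff: C is preferred to B by 61 voters; B by 37.
C wins the runoff.

C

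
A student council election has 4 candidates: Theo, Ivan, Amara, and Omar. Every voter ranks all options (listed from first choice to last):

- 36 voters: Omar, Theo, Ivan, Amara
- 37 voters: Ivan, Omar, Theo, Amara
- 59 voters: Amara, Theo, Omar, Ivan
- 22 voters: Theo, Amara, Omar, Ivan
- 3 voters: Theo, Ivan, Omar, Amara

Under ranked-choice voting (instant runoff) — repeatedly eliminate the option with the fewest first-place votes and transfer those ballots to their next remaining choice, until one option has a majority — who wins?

Round 1: Theo 25, Ivan 37, Amara 59, Omar 36. Eliminate Theo.
Round 2: Ivan 40, Amara 81, Omar 36. Amara has a majority.

Amara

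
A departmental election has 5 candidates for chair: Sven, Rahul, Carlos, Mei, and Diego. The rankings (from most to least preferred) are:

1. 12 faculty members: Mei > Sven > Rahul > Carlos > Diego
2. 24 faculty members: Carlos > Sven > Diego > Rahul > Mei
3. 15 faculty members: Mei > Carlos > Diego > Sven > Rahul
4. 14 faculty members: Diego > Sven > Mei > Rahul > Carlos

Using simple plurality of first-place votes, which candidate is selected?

First-place votes: Sven 0, Rahul 0, Carlos 24, Mei 27, Diego 14.
Mei has the most first-place votes.

Mei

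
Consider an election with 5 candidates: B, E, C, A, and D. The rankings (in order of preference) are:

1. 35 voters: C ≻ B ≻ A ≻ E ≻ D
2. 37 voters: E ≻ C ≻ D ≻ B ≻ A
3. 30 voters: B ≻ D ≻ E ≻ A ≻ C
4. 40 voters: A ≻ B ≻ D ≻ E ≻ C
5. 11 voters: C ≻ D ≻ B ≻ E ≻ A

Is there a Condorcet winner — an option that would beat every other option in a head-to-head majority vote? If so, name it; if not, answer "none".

Checking pairwise contests:
C beats B 83–70.
B beats E 116–37.
E beats C 107–46.
B beats A 113–40.
B beats D 105–48.
Every option loses at least one head-to-head, so there is no Condorcet winner.

none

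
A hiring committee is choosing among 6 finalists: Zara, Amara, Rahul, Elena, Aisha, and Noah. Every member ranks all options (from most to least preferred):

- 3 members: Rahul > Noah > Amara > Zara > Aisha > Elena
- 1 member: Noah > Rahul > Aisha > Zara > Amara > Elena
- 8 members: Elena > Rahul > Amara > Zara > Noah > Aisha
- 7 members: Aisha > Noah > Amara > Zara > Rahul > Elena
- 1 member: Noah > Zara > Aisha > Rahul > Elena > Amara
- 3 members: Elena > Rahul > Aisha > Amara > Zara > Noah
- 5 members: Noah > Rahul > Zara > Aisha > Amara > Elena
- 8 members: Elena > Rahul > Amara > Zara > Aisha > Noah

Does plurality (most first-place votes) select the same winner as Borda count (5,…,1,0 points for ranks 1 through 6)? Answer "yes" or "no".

no

Plurality — first-place votes: Zara 0, Amara 0, Rahul 3, Elena 19, Aisha 7, Noah 7. Winner: Elena.
Borda — scores: Zara 76, Amara 90, Rahul 124, Elena 96, Aisha 71, Noah 83. Winner: Rahul.
The two methods disagree.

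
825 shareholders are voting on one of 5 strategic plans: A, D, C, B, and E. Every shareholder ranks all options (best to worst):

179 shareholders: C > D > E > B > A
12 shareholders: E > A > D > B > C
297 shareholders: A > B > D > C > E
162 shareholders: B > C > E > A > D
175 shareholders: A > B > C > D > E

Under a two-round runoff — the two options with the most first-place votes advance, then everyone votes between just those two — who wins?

Round 1 first-place votes: A 472, D 0, C 179, B 162, E 12.
A and C advance.
Runoff: A is preferred to C by 484 voters; C by 341.
A wins the runoff.

A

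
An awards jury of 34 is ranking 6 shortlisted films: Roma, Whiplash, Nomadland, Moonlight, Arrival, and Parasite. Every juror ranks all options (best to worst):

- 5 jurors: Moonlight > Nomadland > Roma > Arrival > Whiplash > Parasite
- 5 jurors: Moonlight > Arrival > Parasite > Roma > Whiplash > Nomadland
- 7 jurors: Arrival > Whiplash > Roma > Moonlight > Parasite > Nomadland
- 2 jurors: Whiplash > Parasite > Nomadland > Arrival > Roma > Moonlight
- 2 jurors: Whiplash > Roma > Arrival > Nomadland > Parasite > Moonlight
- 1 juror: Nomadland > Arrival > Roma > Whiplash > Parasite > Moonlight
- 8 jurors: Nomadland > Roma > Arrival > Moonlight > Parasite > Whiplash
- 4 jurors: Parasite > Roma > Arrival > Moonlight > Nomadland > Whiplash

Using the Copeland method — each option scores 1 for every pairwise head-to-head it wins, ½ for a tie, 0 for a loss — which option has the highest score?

Roma

Roma: beats Whiplash, Nomadland, Moonlight, Arrival, and Parasite → score 5.
Whiplash: ties Parasite; loses to Roma, Nomadland, Moonlight, and Arrival → score 0.5.
Nomadland: beats Whiplash; loses to Roma, Moonlight, Arrival, and Parasite → score 1.
Moonlight: beats Whiplash, Nomadland, and Parasite; loses to Roma and Arrival → score 3.
Arrival: beats Whiplash, Nomadland, Moonlight, and Parasite; loses to Roma → score 4.
Parasite: beats Nomadland; ties Whiplash; loses to Roma, Moonlight, and Arrival → score 1.5.
Roma has the best pairwise record.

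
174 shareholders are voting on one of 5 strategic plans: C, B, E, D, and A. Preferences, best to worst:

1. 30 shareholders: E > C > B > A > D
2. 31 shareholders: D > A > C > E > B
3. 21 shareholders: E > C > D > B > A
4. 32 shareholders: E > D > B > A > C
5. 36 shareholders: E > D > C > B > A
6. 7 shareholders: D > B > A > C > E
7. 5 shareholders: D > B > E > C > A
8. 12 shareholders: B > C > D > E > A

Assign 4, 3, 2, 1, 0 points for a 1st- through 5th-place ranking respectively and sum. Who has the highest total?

E

C: 30·3 + 31·2 + 21·3 + 32·0 + 36·2 + 7·1 + 5·1 + 12·3 = 335
B: 30·2 + 31·0 + 21·1 + 32·2 + 36·1 + 7·3 + 5·3 + 12·4 = 265
E: 30·4 + 31·1 + 21·4 + 32·4 + 36·4 + 7·0 + 5·2 + 12·1 = 529
D: 30·0 + 31·4 + 21·2 + 32·3 + 36·3 + 7·4 + 5·4 + 12·2 = 442
A: 30·1 + 31·3 + 21·0 + 32·1 + 36·0 + 7·2 + 5·0 + 12·0 = 169
E has the highest Borda score (529).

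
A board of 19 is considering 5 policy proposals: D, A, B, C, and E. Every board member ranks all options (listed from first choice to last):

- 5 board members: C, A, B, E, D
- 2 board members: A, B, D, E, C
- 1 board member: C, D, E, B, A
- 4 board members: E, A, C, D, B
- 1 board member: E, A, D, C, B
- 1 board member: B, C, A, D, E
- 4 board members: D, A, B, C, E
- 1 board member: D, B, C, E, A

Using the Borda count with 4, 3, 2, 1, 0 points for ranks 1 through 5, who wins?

D: 5·0 + 2·2 + 1·3 + 4·1 + 1·2 + 1·1 + 4·4 + 1·4 = 34
A: 5·3 + 2·4 + 1·0 + 4·3 + 1·3 + 1·2 + 4·3 + 1·0 = 52
B: 5·2 + 2·3 + 1·1 + 4·0 + 1·0 + 1·4 + 4·2 + 1·3 = 32
C: 5·4 + 2·0 + 1·4 + 4·2 + 1·1 + 1·3 + 4·1 + 1·2 = 42
E: 5·1 + 2·1 + 1·2 + 4·4 + 1·4 + 1·0 + 4·0 + 1·1 = 30
A has the highest Borda score (52).

A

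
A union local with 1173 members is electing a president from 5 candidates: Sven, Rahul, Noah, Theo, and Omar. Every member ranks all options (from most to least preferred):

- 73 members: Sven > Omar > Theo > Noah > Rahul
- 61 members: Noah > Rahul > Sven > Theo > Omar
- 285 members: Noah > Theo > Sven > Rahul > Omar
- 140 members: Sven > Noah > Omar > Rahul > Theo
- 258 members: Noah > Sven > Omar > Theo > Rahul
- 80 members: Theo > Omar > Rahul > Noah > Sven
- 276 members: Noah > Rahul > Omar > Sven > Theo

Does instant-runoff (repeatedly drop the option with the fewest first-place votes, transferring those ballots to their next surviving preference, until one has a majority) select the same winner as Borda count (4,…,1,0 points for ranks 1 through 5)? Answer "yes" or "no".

Instant-runoff — R1 Sven 213, Rahul 0, Noah 880, Theo 80, Omar 0 (Noah winner). Winner: Noah.
Borda — scores: Sven 2594, Rahul 1596, Noah 4093, Theo 1640, Omar 1807. Winner: Noah.
The two methods agree.

yes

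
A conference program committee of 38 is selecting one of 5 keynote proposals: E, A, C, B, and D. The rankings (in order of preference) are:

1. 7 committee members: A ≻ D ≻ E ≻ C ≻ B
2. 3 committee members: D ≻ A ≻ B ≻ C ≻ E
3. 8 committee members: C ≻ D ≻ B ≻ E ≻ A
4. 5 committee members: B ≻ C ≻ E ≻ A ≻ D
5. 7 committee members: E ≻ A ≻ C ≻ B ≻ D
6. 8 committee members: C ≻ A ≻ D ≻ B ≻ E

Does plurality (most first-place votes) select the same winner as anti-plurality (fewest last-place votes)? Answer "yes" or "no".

Plurality — first-place votes: E 7, A 7, C 16, B 5, D 3. Winner: C.
Anti-plurality — last-place votes: E 11, A 8, C 0, B 7, D 12. Winner: C.
The two methods agree.

yes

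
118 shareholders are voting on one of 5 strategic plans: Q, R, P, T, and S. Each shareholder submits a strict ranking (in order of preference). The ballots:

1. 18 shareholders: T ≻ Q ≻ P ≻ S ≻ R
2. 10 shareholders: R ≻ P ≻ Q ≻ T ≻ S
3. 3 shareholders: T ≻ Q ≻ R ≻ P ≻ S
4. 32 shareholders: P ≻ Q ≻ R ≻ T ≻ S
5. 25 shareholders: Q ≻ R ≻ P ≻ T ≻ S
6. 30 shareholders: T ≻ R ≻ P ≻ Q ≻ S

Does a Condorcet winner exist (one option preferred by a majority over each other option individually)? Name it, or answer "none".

none

Checking pairwise contests:
P beats Q 72–46.
Q beats R 78–40.
R beats P 68–50.
Q beats T 67–51.
Q beats S 118–0.
Every option loses at least one head-to-head, so there is no Condorcet winner.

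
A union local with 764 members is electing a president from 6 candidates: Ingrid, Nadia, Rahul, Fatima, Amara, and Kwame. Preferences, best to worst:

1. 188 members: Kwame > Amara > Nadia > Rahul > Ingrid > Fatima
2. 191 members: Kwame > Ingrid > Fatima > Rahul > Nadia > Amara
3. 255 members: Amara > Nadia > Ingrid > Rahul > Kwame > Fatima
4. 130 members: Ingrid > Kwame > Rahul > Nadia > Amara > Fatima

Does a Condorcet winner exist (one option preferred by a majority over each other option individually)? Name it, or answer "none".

none

Checking pairwise contests:
Nadia beats Ingrid 443–321.
Amara beats Nadia 443–321.
Ingrid beats Rahul 576–188.
Ingrid beats Fatima 764–0.
Kwame beats Amara 509–255.
Ingrid beats Kwame 385–379.
Every option loses at least one head-to-head, so there is no Condorcet winner.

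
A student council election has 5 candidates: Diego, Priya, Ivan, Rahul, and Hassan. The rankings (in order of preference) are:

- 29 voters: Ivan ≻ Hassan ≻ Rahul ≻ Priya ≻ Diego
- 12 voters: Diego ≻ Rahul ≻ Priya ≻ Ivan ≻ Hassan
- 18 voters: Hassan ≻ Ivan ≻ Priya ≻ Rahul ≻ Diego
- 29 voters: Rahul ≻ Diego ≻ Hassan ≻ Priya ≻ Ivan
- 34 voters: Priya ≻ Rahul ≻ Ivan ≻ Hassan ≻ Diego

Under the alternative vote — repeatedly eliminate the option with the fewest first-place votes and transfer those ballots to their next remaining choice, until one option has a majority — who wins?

Round 1: Diego 12, Priya 34, Ivan 29, Rahul 29, Hassan 18. Eliminate Diego.
Round 2: Priya 34, Ivan 29, Rahul 41, Hassan 18. Eliminate Hassan.
Round 3: Priya 34, Ivan 47, Rahul 41. Eliminate Priya.
Round 4: Ivan 47, Rahul 75. Rahul has a majority.

Rahul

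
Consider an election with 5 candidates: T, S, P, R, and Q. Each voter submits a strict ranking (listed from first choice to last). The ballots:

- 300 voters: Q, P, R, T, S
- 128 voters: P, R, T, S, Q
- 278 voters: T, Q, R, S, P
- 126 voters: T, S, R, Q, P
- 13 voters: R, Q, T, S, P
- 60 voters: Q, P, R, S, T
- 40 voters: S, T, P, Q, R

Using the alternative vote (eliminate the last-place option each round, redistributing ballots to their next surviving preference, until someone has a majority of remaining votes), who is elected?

T

Round 1: T 404, S 40, P 128, R 13, Q 360. Eliminate R.
Round 2: T 404, S 40, P 128, Q 373. Eliminate S.
Round 3: T 444, P 128, Q 373. Eliminate P.
Round 4: T 572, Q 373. T has a majority.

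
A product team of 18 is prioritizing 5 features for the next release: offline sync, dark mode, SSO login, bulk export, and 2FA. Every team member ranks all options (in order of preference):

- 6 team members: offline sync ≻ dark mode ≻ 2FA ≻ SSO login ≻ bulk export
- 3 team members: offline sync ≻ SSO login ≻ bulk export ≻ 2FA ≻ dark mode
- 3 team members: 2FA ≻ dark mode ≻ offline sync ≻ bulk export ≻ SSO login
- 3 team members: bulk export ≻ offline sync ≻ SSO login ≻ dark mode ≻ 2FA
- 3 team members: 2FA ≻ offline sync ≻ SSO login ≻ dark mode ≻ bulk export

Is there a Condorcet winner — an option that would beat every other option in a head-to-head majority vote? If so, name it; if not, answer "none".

offline sync vs dark mode: 15–3 for offline sync.
offline sync vs SSO login: 18–0 for offline sync.
offline sync vs bulk export: 15–3 for offline sync.
offline sync vs 2FA: 12–6 for offline sync.
offline sync beats every other option head-to-head.

offline sync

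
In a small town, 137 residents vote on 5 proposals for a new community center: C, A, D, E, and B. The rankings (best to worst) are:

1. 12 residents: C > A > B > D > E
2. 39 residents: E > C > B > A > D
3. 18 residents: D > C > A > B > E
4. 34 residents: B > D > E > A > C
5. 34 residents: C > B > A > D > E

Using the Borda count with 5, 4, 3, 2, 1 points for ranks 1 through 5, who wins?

B

C: 12·5 + 39·4 + 18·4 + 34·1 + 34·5 = 492
A: 12·4 + 39·2 + 18·3 + 34·2 + 34·3 = 350
D: 12·2 + 39·1 + 18·5 + 34·4 + 34·2 = 357
E: 12·1 + 39·5 + 18·1 + 34·3 + 34·1 = 361
B: 12·3 + 39·3 + 18·2 + 34·5 + 34·4 = 495
B has the highest Borda score (495).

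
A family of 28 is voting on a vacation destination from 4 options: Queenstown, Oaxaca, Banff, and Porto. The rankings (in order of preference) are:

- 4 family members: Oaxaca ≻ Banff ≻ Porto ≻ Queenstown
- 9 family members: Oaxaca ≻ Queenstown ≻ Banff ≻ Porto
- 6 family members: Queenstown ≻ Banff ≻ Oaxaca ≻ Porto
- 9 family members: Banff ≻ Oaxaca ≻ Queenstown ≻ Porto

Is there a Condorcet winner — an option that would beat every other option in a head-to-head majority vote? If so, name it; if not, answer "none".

Checking pairwise contests:
Oaxaca beats Queenstown 22–6.
Banff beats Oaxaca 15–13.
Queenstown beats Banff 15–13.
Queenstown beats Porto 24–4.
Every option loses at least one head-to-head, so there is no Condorcet winner.

none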